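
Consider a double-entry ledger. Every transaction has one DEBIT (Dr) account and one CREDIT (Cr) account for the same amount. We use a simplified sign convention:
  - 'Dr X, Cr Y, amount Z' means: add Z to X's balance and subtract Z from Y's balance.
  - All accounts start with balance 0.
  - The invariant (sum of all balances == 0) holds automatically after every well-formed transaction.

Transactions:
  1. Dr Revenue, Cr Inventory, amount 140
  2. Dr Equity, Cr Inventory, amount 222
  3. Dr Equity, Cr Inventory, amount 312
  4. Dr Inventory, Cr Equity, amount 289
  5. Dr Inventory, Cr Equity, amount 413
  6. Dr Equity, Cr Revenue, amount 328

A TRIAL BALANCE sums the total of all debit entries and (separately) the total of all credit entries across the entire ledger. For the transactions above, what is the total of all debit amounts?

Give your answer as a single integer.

Answer: 1704

Derivation:
Txn 1: debit+=140
Txn 2: debit+=222
Txn 3: debit+=312
Txn 4: debit+=289
Txn 5: debit+=413
Txn 6: debit+=328
Total debits = 1704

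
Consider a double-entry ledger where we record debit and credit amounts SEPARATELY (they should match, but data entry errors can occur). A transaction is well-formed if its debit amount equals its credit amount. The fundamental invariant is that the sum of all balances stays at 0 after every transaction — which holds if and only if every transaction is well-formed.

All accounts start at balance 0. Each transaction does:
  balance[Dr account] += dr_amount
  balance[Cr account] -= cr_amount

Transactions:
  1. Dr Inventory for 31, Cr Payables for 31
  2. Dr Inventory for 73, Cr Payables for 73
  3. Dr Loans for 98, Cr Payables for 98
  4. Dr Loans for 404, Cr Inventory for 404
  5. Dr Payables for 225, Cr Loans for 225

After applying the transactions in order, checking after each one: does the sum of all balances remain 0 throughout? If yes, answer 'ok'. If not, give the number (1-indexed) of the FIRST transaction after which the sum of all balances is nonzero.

After txn 1: dr=31 cr=31 sum_balances=0
After txn 2: dr=73 cr=73 sum_balances=0
After txn 3: dr=98 cr=98 sum_balances=0
After txn 4: dr=404 cr=404 sum_balances=0
After txn 5: dr=225 cr=225 sum_balances=0

Answer: ok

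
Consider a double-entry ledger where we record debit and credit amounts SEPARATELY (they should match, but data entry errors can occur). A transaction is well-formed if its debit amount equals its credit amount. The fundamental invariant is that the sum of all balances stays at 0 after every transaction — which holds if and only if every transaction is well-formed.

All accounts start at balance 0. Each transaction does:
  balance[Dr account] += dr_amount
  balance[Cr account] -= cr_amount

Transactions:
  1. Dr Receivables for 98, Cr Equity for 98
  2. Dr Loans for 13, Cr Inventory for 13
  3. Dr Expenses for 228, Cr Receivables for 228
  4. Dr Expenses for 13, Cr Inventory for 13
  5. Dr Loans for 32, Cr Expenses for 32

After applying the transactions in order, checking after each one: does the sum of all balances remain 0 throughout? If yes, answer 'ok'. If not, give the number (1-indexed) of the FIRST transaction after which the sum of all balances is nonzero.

Answer: ok

Derivation:
After txn 1: dr=98 cr=98 sum_balances=0
After txn 2: dr=13 cr=13 sum_balances=0
After txn 3: dr=228 cr=228 sum_balances=0
After txn 4: dr=13 cr=13 sum_balances=0
After txn 5: dr=32 cr=32 sum_balances=0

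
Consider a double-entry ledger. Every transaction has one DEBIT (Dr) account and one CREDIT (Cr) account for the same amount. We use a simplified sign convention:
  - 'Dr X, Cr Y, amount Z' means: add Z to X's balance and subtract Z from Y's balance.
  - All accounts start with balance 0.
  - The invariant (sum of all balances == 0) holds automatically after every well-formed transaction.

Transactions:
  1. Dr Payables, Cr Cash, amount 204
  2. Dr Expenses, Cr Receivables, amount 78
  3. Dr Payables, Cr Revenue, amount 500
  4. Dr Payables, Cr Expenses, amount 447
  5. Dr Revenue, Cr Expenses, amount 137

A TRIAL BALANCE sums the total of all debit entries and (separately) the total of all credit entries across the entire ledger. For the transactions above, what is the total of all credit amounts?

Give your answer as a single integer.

Answer: 1366

Derivation:
Txn 1: credit+=204
Txn 2: credit+=78
Txn 3: credit+=500
Txn 4: credit+=447
Txn 5: credit+=137
Total credits = 1366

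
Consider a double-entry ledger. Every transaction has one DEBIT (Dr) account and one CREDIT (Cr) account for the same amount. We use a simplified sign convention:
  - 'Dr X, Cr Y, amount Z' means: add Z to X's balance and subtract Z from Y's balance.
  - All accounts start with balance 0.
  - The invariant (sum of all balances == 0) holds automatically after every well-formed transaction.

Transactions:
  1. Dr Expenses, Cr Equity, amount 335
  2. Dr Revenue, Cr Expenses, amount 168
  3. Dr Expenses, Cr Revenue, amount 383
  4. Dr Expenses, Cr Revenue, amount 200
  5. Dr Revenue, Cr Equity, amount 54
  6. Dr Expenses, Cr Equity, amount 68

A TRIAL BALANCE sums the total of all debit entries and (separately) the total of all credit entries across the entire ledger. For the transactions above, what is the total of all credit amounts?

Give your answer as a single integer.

Txn 1: credit+=335
Txn 2: credit+=168
Txn 3: credit+=383
Txn 4: credit+=200
Txn 5: credit+=54
Txn 6: credit+=68
Total credits = 1208

Answer: 1208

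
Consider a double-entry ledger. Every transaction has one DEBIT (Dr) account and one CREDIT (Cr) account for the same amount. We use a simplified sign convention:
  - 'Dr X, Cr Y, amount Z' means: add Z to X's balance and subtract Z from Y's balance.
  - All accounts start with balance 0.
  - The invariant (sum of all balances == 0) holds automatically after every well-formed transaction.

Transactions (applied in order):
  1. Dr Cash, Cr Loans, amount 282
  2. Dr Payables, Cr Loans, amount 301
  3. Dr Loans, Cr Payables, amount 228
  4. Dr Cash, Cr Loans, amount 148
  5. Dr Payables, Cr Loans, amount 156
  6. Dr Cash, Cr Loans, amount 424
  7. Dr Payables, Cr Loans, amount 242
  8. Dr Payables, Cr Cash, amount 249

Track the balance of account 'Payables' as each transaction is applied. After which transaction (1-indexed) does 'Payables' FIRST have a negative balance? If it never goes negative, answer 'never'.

After txn 1: Payables=0
After txn 2: Payables=301
After txn 3: Payables=73
After txn 4: Payables=73
After txn 5: Payables=229
After txn 6: Payables=229
After txn 7: Payables=471
After txn 8: Payables=720

Answer: never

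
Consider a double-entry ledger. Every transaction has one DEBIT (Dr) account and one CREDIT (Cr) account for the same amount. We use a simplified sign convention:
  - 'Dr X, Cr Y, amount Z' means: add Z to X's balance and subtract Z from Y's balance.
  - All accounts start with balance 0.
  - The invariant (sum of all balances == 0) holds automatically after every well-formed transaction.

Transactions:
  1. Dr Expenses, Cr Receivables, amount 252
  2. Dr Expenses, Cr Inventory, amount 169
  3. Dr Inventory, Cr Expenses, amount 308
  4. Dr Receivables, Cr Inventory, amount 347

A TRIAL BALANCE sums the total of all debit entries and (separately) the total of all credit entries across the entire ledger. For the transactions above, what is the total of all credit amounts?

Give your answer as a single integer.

Answer: 1076

Derivation:
Txn 1: credit+=252
Txn 2: credit+=169
Txn 3: credit+=308
Txn 4: credit+=347
Total credits = 1076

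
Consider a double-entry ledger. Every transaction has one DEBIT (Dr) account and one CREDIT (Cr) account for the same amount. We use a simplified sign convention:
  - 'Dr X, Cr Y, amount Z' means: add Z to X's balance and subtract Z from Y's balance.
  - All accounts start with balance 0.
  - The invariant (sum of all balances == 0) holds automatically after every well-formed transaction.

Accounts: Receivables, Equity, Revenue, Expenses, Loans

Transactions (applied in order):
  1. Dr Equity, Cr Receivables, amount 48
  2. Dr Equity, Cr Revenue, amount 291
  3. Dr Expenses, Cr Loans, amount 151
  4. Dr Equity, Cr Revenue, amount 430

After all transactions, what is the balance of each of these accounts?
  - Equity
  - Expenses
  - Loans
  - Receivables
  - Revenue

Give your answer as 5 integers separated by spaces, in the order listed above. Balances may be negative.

Answer: 769 151 -151 -48 -721

Derivation:
After txn 1 (Dr Equity, Cr Receivables, amount 48): Equity=48 Receivables=-48
After txn 2 (Dr Equity, Cr Revenue, amount 291): Equity=339 Receivables=-48 Revenue=-291
After txn 3 (Dr Expenses, Cr Loans, amount 151): Equity=339 Expenses=151 Loans=-151 Receivables=-48 Revenue=-291
After txn 4 (Dr Equity, Cr Revenue, amount 430): Equity=769 Expenses=151 Loans=-151 Receivables=-48 Revenue=-721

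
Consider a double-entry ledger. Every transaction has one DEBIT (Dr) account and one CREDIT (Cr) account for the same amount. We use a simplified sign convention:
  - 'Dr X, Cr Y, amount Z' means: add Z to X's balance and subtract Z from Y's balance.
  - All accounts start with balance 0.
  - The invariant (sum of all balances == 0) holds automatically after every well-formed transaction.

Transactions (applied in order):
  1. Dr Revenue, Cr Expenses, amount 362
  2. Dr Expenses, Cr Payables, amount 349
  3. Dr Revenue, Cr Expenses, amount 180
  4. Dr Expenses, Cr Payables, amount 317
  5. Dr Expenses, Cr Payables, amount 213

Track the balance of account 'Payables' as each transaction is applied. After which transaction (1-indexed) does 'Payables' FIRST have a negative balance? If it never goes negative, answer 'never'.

After txn 1: Payables=0
After txn 2: Payables=-349

Answer: 2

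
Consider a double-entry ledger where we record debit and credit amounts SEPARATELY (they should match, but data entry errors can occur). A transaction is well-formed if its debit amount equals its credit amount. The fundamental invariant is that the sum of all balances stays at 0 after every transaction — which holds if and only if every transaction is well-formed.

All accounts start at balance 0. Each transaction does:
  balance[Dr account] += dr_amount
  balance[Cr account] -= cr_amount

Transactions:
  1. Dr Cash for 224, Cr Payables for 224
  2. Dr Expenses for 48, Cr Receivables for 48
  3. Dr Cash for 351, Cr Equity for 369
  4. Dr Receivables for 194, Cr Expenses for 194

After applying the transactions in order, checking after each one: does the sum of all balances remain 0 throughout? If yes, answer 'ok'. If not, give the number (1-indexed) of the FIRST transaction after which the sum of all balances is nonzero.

Answer: 3

Derivation:
After txn 1: dr=224 cr=224 sum_balances=0
After txn 2: dr=48 cr=48 sum_balances=0
After txn 3: dr=351 cr=369 sum_balances=-18
After txn 4: dr=194 cr=194 sum_balances=-18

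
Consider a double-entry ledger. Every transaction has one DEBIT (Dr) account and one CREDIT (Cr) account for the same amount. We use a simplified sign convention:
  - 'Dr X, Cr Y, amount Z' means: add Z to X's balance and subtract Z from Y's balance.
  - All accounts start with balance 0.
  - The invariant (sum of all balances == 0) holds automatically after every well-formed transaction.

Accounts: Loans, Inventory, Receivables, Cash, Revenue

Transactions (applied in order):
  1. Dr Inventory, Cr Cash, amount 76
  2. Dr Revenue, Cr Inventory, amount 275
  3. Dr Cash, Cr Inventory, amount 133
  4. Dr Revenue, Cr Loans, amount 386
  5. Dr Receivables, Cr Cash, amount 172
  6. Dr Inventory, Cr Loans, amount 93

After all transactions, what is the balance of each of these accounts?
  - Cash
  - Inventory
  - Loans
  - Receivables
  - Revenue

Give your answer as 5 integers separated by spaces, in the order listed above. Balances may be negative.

After txn 1 (Dr Inventory, Cr Cash, amount 76): Cash=-76 Inventory=76
After txn 2 (Dr Revenue, Cr Inventory, amount 275): Cash=-76 Inventory=-199 Revenue=275
After txn 3 (Dr Cash, Cr Inventory, amount 133): Cash=57 Inventory=-332 Revenue=275
After txn 4 (Dr Revenue, Cr Loans, amount 386): Cash=57 Inventory=-332 Loans=-386 Revenue=661
After txn 5 (Dr Receivables, Cr Cash, amount 172): Cash=-115 Inventory=-332 Loans=-386 Receivables=172 Revenue=661
After txn 6 (Dr Inventory, Cr Loans, amount 93): Cash=-115 Inventory=-239 Loans=-479 Receivables=172 Revenue=661

Answer: -115 -239 -479 172 661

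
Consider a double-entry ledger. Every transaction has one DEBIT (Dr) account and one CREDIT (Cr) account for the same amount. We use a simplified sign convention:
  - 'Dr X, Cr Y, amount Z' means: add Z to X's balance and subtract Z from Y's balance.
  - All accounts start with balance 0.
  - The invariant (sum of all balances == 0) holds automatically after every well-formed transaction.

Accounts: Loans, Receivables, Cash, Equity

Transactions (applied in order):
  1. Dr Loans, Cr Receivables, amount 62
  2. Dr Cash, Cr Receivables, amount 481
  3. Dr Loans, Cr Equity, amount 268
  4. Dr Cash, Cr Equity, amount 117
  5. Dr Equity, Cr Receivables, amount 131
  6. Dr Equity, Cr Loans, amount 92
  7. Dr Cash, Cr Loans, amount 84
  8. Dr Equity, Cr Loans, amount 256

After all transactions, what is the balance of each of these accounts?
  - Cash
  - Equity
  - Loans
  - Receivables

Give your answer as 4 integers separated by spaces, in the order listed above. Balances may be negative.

After txn 1 (Dr Loans, Cr Receivables, amount 62): Loans=62 Receivables=-62
After txn 2 (Dr Cash, Cr Receivables, amount 481): Cash=481 Loans=62 Receivables=-543
After txn 3 (Dr Loans, Cr Equity, amount 268): Cash=481 Equity=-268 Loans=330 Receivables=-543
After txn 4 (Dr Cash, Cr Equity, amount 117): Cash=598 Equity=-385 Loans=330 Receivables=-543
After txn 5 (Dr Equity, Cr Receivables, amount 131): Cash=598 Equity=-254 Loans=330 Receivables=-674
After txn 6 (Dr Equity, Cr Loans, amount 92): Cash=598 Equity=-162 Loans=238 Receivables=-674
After txn 7 (Dr Cash, Cr Loans, amount 84): Cash=682 Equity=-162 Loans=154 Receivables=-674
After txn 8 (Dr Equity, Cr Loans, amount 256): Cash=682 Equity=94 Loans=-102 Receivables=-674

Answer: 682 94 -102 -674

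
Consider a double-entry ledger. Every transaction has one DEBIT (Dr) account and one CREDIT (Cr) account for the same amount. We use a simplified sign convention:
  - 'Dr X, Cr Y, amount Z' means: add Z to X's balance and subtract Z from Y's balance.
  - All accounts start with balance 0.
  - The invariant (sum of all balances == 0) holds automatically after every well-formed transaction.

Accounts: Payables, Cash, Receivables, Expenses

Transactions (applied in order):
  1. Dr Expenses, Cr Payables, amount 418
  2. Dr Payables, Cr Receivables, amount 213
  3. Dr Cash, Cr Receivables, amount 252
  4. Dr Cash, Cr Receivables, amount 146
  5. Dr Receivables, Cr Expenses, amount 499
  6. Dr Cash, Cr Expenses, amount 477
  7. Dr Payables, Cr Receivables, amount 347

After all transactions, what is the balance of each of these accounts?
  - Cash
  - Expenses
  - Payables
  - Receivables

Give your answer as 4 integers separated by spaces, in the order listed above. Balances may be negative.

After txn 1 (Dr Expenses, Cr Payables, amount 418): Expenses=418 Payables=-418
After txn 2 (Dr Payables, Cr Receivables, amount 213): Expenses=418 Payables=-205 Receivables=-213
After txn 3 (Dr Cash, Cr Receivables, amount 252): Cash=252 Expenses=418 Payables=-205 Receivables=-465
After txn 4 (Dr Cash, Cr Receivables, amount 146): Cash=398 Expenses=418 Payables=-205 Receivables=-611
After txn 5 (Dr Receivables, Cr Expenses, amount 499): Cash=398 Expenses=-81 Payables=-205 Receivables=-112
After txn 6 (Dr Cash, Cr Expenses, amount 477): Cash=875 Expenses=-558 Payables=-205 Receivables=-112
After txn 7 (Dr Payables, Cr Receivables, amount 347): Cash=875 Expenses=-558 Payables=142 Receivables=-459

Answer: 875 -558 142 -459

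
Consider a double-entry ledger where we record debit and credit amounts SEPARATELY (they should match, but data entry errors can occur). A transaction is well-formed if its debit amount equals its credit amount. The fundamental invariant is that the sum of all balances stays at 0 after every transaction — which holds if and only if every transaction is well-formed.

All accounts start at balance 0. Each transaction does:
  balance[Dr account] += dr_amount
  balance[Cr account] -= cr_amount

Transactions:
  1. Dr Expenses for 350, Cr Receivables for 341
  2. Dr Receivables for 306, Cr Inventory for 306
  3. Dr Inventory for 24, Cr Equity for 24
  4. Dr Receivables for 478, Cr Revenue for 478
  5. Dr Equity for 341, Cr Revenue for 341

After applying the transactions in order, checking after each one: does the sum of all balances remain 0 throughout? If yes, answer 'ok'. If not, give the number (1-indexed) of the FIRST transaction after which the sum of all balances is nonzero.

After txn 1: dr=350 cr=341 sum_balances=9
After txn 2: dr=306 cr=306 sum_balances=9
After txn 3: dr=24 cr=24 sum_balances=9
After txn 4: dr=478 cr=478 sum_balances=9
After txn 5: dr=341 cr=341 sum_balances=9

Answer: 1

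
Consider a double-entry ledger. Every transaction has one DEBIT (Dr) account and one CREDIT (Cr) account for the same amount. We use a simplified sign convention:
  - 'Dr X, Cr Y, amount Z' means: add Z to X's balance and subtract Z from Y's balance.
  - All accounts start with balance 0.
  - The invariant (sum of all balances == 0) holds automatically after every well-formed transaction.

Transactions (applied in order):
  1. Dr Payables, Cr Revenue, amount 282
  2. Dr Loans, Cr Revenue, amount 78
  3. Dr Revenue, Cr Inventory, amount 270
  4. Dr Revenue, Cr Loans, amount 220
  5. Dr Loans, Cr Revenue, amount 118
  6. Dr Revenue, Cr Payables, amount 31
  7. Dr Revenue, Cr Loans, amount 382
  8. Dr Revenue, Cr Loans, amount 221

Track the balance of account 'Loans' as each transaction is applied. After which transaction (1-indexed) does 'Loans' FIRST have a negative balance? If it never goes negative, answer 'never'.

Answer: 4

Derivation:
After txn 1: Loans=0
After txn 2: Loans=78
After txn 3: Loans=78
After txn 4: Loans=-142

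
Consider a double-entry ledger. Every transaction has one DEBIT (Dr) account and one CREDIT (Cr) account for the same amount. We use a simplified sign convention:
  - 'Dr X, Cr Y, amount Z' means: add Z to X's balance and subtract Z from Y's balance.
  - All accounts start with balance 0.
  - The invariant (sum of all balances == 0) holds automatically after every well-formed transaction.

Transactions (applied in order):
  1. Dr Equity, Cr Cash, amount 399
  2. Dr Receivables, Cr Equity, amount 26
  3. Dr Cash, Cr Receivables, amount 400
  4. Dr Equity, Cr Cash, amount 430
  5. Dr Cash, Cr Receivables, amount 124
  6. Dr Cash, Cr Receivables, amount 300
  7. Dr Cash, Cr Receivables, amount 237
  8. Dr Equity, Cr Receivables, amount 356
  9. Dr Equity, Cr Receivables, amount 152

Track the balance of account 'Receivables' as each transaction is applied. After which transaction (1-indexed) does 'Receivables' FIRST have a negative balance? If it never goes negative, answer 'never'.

After txn 1: Receivables=0
After txn 2: Receivables=26
After txn 3: Receivables=-374

Answer: 3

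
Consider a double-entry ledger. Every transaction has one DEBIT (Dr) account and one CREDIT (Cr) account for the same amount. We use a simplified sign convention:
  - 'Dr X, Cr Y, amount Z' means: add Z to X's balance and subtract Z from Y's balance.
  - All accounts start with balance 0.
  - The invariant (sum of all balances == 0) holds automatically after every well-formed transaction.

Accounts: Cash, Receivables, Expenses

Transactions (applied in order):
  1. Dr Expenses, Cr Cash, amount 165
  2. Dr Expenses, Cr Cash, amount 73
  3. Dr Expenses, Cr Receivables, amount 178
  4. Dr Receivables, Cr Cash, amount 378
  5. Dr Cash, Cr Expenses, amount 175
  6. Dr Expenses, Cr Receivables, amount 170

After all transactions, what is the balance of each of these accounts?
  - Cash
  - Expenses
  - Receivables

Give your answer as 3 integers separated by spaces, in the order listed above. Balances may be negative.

Answer: -441 411 30

Derivation:
After txn 1 (Dr Expenses, Cr Cash, amount 165): Cash=-165 Expenses=165
After txn 2 (Dr Expenses, Cr Cash, amount 73): Cash=-238 Expenses=238
After txn 3 (Dr Expenses, Cr Receivables, amount 178): Cash=-238 Expenses=416 Receivables=-178
After txn 4 (Dr Receivables, Cr Cash, amount 378): Cash=-616 Expenses=416 Receivables=200
After txn 5 (Dr Cash, Cr Expenses, amount 175): Cash=-441 Expenses=241 Receivables=200
After txn 6 (Dr Expenses, Cr Receivables, amount 170): Cash=-441 Expenses=411 Receivables=30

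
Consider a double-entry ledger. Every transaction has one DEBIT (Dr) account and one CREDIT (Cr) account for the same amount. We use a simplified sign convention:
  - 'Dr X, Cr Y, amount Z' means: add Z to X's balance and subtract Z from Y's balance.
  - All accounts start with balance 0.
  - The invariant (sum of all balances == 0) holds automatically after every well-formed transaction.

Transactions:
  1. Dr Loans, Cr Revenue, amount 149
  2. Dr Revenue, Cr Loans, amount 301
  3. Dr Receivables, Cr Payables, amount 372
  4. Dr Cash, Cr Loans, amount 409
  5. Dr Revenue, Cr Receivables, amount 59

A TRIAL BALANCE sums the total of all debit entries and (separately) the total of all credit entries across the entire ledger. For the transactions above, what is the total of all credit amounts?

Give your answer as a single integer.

Txn 1: credit+=149
Txn 2: credit+=301
Txn 3: credit+=372
Txn 4: credit+=409
Txn 5: credit+=59
Total credits = 1290

Answer: 1290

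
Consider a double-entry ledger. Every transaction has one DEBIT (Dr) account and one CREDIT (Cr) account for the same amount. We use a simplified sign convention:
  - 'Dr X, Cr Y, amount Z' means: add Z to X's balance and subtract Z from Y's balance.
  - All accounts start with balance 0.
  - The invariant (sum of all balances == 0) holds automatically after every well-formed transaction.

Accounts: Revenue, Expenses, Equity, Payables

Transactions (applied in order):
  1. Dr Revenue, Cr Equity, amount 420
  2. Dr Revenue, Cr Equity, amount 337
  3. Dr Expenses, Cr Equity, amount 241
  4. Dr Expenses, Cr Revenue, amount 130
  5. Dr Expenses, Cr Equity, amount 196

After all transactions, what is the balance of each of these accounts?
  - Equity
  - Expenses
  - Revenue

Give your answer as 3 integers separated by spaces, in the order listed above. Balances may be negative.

Answer: -1194 567 627

Derivation:
After txn 1 (Dr Revenue, Cr Equity, amount 420): Equity=-420 Revenue=420
After txn 2 (Dr Revenue, Cr Equity, amount 337): Equity=-757 Revenue=757
After txn 3 (Dr Expenses, Cr Equity, amount 241): Equity=-998 Expenses=241 Revenue=757
After txn 4 (Dr Expenses, Cr Revenue, amount 130): Equity=-998 Expenses=371 Revenue=627
After txn 5 (Dr Expenses, Cr Equity, amount 196): Equity=-1194 Expenses=567 Revenue=627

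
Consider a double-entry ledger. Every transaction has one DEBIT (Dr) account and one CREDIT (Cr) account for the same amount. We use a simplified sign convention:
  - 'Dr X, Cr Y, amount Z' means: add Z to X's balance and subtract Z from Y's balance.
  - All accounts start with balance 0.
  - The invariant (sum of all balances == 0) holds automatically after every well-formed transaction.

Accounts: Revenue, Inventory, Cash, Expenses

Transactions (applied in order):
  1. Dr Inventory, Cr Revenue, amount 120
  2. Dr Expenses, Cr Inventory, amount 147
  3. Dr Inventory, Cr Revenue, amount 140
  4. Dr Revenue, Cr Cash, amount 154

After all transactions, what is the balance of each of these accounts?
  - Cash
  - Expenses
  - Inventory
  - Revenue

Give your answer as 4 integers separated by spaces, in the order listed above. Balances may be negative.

After txn 1 (Dr Inventory, Cr Revenue, amount 120): Inventory=120 Revenue=-120
After txn 2 (Dr Expenses, Cr Inventory, amount 147): Expenses=147 Inventory=-27 Revenue=-120
After txn 3 (Dr Inventory, Cr Revenue, amount 140): Expenses=147 Inventory=113 Revenue=-260
After txn 4 (Dr Revenue, Cr Cash, amount 154): Cash=-154 Expenses=147 Inventory=113 Revenue=-106

Answer: -154 147 113 -106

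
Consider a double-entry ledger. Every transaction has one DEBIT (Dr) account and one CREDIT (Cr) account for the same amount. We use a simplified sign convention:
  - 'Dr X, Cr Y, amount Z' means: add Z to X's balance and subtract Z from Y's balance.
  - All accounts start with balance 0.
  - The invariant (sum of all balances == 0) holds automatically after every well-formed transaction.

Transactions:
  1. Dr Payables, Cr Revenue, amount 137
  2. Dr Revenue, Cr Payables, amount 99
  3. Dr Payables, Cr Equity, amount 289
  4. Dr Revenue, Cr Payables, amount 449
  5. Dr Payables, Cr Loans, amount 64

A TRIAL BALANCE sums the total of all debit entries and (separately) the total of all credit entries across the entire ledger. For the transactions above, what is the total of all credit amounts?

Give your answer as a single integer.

Txn 1: credit+=137
Txn 2: credit+=99
Txn 3: credit+=289
Txn 4: credit+=449
Txn 5: credit+=64
Total credits = 1038

Answer: 1038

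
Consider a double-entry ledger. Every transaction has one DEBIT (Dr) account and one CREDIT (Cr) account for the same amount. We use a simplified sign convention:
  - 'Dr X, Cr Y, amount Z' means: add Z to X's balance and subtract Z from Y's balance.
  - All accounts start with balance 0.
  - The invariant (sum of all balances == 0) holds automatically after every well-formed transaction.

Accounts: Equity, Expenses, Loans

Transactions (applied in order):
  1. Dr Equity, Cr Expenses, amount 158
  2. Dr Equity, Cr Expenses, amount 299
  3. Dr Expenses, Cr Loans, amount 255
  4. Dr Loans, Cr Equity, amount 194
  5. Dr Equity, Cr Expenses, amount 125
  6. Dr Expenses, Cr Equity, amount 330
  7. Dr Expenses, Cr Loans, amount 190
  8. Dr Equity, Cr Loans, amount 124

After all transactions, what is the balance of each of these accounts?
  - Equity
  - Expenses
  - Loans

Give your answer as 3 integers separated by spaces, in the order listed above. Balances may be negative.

After txn 1 (Dr Equity, Cr Expenses, amount 158): Equity=158 Expenses=-158
After txn 2 (Dr Equity, Cr Expenses, amount 299): Equity=457 Expenses=-457
After txn 3 (Dr Expenses, Cr Loans, amount 255): Equity=457 Expenses=-202 Loans=-255
After txn 4 (Dr Loans, Cr Equity, amount 194): Equity=263 Expenses=-202 Loans=-61
After txn 5 (Dr Equity, Cr Expenses, amount 125): Equity=388 Expenses=-327 Loans=-61
After txn 6 (Dr Expenses, Cr Equity, amount 330): Equity=58 Expenses=3 Loans=-61
After txn 7 (Dr Expenses, Cr Loans, amount 190): Equity=58 Expenses=193 Loans=-251
After txn 8 (Dr Equity, Cr Loans, amount 124): Equity=182 Expenses=193 Loans=-375

Answer: 182 193 -375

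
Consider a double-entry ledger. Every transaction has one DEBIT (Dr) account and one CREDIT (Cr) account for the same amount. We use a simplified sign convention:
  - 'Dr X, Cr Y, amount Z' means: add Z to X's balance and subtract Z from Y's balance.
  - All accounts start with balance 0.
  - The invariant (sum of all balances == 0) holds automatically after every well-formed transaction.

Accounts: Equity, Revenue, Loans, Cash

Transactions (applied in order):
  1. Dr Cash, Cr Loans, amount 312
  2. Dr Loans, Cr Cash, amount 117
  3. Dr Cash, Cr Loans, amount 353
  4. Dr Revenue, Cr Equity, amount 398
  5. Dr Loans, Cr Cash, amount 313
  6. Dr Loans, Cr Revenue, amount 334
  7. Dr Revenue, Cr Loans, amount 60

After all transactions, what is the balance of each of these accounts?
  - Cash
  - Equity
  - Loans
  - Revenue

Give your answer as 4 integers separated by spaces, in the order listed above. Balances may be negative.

After txn 1 (Dr Cash, Cr Loans, amount 312): Cash=312 Loans=-312
After txn 2 (Dr Loans, Cr Cash, amount 117): Cash=195 Loans=-195
After txn 3 (Dr Cash, Cr Loans, amount 353): Cash=548 Loans=-548
After txn 4 (Dr Revenue, Cr Equity, amount 398): Cash=548 Equity=-398 Loans=-548 Revenue=398
After txn 5 (Dr Loans, Cr Cash, amount 313): Cash=235 Equity=-398 Loans=-235 Revenue=398
After txn 6 (Dr Loans, Cr Revenue, amount 334): Cash=235 Equity=-398 Loans=99 Revenue=64
After txn 7 (Dr Revenue, Cr Loans, amount 60): Cash=235 Equity=-398 Loans=39 Revenue=124

Answer: 235 -398 39 124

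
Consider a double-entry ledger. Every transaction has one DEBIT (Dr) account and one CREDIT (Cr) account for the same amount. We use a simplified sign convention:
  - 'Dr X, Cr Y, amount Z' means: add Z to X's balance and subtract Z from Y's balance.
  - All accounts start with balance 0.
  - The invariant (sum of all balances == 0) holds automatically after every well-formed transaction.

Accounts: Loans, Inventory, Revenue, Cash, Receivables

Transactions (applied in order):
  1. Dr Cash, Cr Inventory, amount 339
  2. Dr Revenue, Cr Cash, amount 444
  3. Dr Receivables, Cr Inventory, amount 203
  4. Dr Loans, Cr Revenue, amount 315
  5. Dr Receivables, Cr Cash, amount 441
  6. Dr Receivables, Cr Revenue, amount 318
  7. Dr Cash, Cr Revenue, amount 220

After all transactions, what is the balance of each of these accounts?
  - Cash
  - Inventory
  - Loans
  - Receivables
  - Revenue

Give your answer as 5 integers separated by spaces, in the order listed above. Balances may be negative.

After txn 1 (Dr Cash, Cr Inventory, amount 339): Cash=339 Inventory=-339
After txn 2 (Dr Revenue, Cr Cash, amount 444): Cash=-105 Inventory=-339 Revenue=444
After txn 3 (Dr Receivables, Cr Inventory, amount 203): Cash=-105 Inventory=-542 Receivables=203 Revenue=444
After txn 4 (Dr Loans, Cr Revenue, amount 315): Cash=-105 Inventory=-542 Loans=315 Receivables=203 Revenue=129
After txn 5 (Dr Receivables, Cr Cash, amount 441): Cash=-546 Inventory=-542 Loans=315 Receivables=644 Revenue=129
After txn 6 (Dr Receivables, Cr Revenue, amount 318): Cash=-546 Inventory=-542 Loans=315 Receivables=962 Revenue=-189
After txn 7 (Dr Cash, Cr Revenue, amount 220): Cash=-326 Inventory=-542 Loans=315 Receivables=962 Revenue=-409

Answer: -326 -542 315 962 -409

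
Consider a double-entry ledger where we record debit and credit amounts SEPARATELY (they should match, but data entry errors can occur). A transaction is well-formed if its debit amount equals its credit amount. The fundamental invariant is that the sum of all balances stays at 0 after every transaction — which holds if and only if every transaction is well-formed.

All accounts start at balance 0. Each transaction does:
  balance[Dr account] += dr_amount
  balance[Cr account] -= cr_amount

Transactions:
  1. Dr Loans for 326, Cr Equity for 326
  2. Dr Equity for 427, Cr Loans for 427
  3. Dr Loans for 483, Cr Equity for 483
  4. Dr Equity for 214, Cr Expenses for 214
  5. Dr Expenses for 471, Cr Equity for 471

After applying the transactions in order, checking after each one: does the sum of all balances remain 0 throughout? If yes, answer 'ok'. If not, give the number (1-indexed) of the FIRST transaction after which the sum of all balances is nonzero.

After txn 1: dr=326 cr=326 sum_balances=0
After txn 2: dr=427 cr=427 sum_balances=0
After txn 3: dr=483 cr=483 sum_balances=0
After txn 4: dr=214 cr=214 sum_balances=0
After txn 5: dr=471 cr=471 sum_balances=0

Answer: ok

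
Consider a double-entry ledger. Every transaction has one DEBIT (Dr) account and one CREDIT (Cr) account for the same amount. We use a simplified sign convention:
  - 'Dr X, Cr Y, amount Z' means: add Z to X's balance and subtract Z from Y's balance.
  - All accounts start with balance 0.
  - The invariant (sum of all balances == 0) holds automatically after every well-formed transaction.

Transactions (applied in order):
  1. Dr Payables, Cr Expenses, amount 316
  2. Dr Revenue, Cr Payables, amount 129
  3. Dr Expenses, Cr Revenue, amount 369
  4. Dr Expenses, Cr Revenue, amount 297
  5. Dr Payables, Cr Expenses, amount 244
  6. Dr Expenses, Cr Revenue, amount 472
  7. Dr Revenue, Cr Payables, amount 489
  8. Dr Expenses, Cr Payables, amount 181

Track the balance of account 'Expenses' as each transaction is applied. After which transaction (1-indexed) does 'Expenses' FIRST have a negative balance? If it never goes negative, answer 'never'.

After txn 1: Expenses=-316

Answer: 1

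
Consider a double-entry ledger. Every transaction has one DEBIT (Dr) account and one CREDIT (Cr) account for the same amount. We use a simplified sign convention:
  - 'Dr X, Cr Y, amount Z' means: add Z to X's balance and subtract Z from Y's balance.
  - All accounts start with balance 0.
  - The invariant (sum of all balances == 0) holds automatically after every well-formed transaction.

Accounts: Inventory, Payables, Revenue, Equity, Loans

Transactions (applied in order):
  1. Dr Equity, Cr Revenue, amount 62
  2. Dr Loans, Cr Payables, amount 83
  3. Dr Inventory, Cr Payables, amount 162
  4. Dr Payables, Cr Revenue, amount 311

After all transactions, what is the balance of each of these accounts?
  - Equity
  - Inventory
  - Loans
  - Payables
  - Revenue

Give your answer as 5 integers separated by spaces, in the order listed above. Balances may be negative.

After txn 1 (Dr Equity, Cr Revenue, amount 62): Equity=62 Revenue=-62
After txn 2 (Dr Loans, Cr Payables, amount 83): Equity=62 Loans=83 Payables=-83 Revenue=-62
After txn 3 (Dr Inventory, Cr Payables, amount 162): Equity=62 Inventory=162 Loans=83 Payables=-245 Revenue=-62
After txn 4 (Dr Payables, Cr Revenue, amount 311): Equity=62 Inventory=162 Loans=83 Payables=66 Revenue=-373

Answer: 62 162 83 66 -373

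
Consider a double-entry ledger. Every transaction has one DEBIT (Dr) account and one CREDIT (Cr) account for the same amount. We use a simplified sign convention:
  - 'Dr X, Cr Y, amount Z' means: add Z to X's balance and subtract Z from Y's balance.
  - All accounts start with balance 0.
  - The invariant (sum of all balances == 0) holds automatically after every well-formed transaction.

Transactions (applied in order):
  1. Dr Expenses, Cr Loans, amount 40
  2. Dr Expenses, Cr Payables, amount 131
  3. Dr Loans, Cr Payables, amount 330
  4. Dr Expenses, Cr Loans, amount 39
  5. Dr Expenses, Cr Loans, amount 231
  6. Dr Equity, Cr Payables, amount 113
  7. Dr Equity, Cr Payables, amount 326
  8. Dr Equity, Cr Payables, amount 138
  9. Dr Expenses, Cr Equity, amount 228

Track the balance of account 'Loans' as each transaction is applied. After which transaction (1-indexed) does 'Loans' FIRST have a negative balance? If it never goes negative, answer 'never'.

Answer: 1

Derivation:
After txn 1: Loans=-40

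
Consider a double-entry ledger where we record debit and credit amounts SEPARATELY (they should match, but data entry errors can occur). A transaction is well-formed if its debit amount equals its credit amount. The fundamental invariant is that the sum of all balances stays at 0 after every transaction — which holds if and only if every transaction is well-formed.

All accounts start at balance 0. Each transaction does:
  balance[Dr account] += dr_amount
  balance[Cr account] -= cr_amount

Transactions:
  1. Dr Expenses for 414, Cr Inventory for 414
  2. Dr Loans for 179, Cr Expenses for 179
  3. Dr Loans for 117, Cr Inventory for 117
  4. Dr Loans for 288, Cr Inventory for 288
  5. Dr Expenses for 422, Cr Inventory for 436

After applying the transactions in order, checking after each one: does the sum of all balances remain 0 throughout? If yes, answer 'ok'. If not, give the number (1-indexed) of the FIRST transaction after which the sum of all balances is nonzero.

Answer: 5

Derivation:
After txn 1: dr=414 cr=414 sum_balances=0
After txn 2: dr=179 cr=179 sum_balances=0
After txn 3: dr=117 cr=117 sum_balances=0
After txn 4: dr=288 cr=288 sum_balances=0
After txn 5: dr=422 cr=436 sum_balances=-14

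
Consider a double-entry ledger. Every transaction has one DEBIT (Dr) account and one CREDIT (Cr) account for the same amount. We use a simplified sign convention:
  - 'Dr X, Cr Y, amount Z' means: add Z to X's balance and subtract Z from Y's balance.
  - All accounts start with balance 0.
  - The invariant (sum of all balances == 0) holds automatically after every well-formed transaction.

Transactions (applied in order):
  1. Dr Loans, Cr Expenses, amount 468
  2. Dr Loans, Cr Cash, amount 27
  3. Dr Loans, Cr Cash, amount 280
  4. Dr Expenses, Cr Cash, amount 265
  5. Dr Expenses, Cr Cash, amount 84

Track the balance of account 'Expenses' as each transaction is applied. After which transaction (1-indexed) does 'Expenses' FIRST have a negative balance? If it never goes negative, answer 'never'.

Answer: 1

Derivation:
After txn 1: Expenses=-468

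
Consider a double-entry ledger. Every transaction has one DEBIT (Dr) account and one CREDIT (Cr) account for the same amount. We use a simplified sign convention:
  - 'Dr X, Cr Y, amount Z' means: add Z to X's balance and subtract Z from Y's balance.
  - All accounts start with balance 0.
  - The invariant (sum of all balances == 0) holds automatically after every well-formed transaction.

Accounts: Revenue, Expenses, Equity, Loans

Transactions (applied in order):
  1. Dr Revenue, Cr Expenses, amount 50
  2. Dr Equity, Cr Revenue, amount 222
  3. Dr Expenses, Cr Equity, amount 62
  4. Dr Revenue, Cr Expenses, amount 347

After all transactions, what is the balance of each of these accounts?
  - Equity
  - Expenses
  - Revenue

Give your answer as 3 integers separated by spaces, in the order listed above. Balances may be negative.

Answer: 160 -335 175

Derivation:
After txn 1 (Dr Revenue, Cr Expenses, amount 50): Expenses=-50 Revenue=50
After txn 2 (Dr Equity, Cr Revenue, amount 222): Equity=222 Expenses=-50 Revenue=-172
After txn 3 (Dr Expenses, Cr Equity, amount 62): Equity=160 Expenses=12 Revenue=-172
After txn 4 (Dr Revenue, Cr Expenses, amount 347): Equity=160 Expenses=-335 Revenue=175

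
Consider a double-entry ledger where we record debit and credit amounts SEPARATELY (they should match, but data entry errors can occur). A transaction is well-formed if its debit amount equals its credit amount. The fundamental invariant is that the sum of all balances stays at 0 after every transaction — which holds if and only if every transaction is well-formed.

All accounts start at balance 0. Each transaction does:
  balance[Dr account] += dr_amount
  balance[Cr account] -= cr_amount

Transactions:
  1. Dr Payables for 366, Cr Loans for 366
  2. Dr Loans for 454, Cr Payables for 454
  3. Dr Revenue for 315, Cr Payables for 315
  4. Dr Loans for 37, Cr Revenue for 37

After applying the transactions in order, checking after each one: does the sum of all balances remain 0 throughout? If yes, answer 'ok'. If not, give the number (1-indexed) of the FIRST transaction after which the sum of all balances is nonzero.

Answer: ok

Derivation:
After txn 1: dr=366 cr=366 sum_balances=0
After txn 2: dr=454 cr=454 sum_balances=0
After txn 3: dr=315 cr=315 sum_balances=0
After txn 4: dr=37 cr=37 sum_balances=0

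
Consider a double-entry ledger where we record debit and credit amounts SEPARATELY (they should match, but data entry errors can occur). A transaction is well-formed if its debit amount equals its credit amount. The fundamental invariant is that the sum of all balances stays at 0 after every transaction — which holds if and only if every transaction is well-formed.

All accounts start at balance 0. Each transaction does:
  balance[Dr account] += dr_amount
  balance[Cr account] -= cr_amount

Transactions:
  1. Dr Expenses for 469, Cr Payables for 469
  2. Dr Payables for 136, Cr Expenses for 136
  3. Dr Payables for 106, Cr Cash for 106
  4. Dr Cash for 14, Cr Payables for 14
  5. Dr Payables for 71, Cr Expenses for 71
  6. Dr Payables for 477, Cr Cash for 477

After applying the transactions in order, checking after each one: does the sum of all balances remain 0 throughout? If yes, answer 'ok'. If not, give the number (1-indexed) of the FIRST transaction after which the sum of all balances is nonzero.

Answer: ok

Derivation:
After txn 1: dr=469 cr=469 sum_balances=0
After txn 2: dr=136 cr=136 sum_balances=0
After txn 3: dr=106 cr=106 sum_balances=0
After txn 4: dr=14 cr=14 sum_balances=0
After txn 5: dr=71 cr=71 sum_balances=0
After txn 6: dr=477 cr=477 sum_balances=0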